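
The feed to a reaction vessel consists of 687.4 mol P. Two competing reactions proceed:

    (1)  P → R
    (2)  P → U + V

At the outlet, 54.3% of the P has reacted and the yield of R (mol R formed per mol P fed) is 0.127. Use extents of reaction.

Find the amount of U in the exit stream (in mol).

Yield of R: 1ξ₁ / 687.4 = 0.127 → ξ₁ = 87.3 mol.
Conversion of P: 1ξ₁ + 1ξ₂ = 0.543 × 687.4 = 373.3 → ξ₂ = 286 mol.
Outlet amounts (n = n₀ + Σ ν·ξ):
  P: 687.4 − 1(87.3) − 1(286) = 314.1
  R: 0 + 1(87.3) = 87.3
  U: 0 + 1(286) = 286
  V: 0 + 1(286) = 286

286 mol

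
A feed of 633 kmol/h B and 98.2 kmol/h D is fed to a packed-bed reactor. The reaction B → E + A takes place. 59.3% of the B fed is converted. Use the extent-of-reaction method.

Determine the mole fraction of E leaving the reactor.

B reacted = 0.593 × 633 = 375.4 kmol/h; ν_B = −1, so ξ = 375.4/1 = 375.4 kmol/h.
Outlet amounts (n = n₀ + ν ξ):
  B: 633 − 1(375.4) = 257.6
  E: 0 + 1(375.4) = 375.4
  A: 0 + 1(375.4) = 375.4
  D: 98.2 (inert)
Total out = 1107 kmol/h; y_E = 375.4 / 1107 = 0.3392.

0.339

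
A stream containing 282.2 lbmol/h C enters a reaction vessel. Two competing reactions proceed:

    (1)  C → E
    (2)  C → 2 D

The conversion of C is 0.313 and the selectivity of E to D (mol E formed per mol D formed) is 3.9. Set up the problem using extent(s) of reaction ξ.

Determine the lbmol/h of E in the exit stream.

Conversion of C: C consumed = 0.313 × 282.2 = 88.33 lbmol/h = 1ξ₁ + 1ξ₂.
Selectivity: 1ξ₁ / (2ξ₂) = 3.9 → ξ₁ = 7.8 ξ₂.
Substitute: (1·7.8 + 1) ξ₂ = 88.33 → ξ₂ = 10.04 lbmol/h, ξ₁ = 78.29 lbmol/h.
Outlet amounts (n = n₀ + Σ ν·ξ):
  C: 282.2 − 1(78.29) − 1(10.04) = 193.9
  E: 0 + 1(78.29) = 78.29
  D: 0 + 2(10.04) = 20.07

78.3 lbmol/h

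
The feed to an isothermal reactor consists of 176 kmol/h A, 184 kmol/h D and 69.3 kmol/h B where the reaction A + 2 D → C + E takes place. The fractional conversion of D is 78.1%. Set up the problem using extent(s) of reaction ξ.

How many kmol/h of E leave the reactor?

71.9 kmol/h

D reacted = 0.781 × 184 = 143.7 kmol/h; ν_D = −2, so ξ = 143.7/2 = 71.85 kmol/h.
Outlet amounts (n = n₀ + ν ξ):
  A: 176 − 1(71.85) = 104.1
  D: 184 − 2(71.85) = 40.3
  C: 0 + 1(71.85) = 71.85
  E: 0 + 1(71.85) = 71.85
  B: 69.3 (inert)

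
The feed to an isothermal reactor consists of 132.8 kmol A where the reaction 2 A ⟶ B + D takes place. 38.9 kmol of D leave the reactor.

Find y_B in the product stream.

0.293

For D: n = n₀ + 1ξ → 38.9 = 0 + 1ξ, giving ξ = 38.9 kmol.
Outlet amounts (n = n₀ + ν ξ):
  A: 132.8 − 2(38.9) = 55
  B: 0 + 1(38.9) = 38.9
  D: 0 + 1(38.9) = 38.9
Total out = 132.8 kmol; y_B = 38.9 / 132.8 = 0.2929.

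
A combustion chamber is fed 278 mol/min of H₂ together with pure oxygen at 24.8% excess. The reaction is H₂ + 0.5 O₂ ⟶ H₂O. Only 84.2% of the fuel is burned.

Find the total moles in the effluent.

Stoichiometric O₂ = 0.5 × 278 = 139 mol/min; O₂ fed = 139 × 1.248 = 173.5 mol/min.
Fuel reacted = 0.842 × 278 → ξ = 234.1 mol/min.
Outlet (n = n₀ + ν ξ):
  H₂: 278 − 1(234.1) = 43.92
  O₂: 173.5 − 0.5(234.1) = 56.43
  H₂O: 0 + 1(234.1) = 234.1
Total out = 43.92 + 56.43 + 234.1 = 334.4 mol/min.

334 mol/min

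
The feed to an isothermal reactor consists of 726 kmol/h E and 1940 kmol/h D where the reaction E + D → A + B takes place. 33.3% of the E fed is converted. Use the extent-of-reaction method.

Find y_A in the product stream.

E reacted = 0.333 × 726 = 241.8 kmol/h; ν_E = −1, so ξ = 241.8/1 = 241.8 kmol/h.
Outlet amounts (n = n₀ + ν ξ):
  E: 726 − 1(241.8) = 484.2
  D: 1940 − 1(241.8) = 1698
  A: 0 + 1(241.8) = 241.8
  B: 0 + 1(241.8) = 241.8
Total out = 2666 kmol/h; y_A = 241.8 / 2666 = 0.09068.

0.0907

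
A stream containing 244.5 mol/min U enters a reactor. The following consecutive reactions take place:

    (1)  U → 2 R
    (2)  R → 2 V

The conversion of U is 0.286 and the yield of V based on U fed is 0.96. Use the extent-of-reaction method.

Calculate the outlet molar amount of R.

22.5 mol/min

Conversion of U: U consumed = 1ξ₁ = 0.286 × 244.5 → ξ₁ = 69.93 mol/min.
Yield of V: 2ξ₂ / 244.5 = 0.96 → ξ₂ = 117.4 mol/min.
Outlet amounts (n = n₀ + Σ ν·ξ):
  U: 244.5 − 1(69.93) = 174.6
  R: 0 + 2(69.93) − 1(117.4) = 22.49
  V: 0 + 2(117.4) = 234.7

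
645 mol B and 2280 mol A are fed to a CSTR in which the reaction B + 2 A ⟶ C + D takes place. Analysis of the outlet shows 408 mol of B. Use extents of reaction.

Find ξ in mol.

For B: n = n₀ − 1ξ → 408 = 645 − 1ξ, giving ξ = 237 mol.
Outlet amounts (n = n₀ + ν ξ):
  B: 645 − 1(237) = 408
  A: 2280 − 2(237) = 1806
  C: 0 + 1(237) = 237
  D: 0 + 1(237) = 237

ξ = 237 mol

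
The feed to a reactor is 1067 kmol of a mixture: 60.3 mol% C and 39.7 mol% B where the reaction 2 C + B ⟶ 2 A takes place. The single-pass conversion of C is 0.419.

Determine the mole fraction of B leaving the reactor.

0.31

C reacted = 0.419 × 643.4 = 269.6 kmol; ν_C = −2, so ξ = 269.6/2 = 134.8 kmol.
Outlet amounts (n = n₀ + ν ξ):
  C: 643.4 − 2(134.8) = 373.8
  B: 423.6 − 1(134.8) = 288.8
  A: 0 + 2(134.8) = 269.6
Total out = 932.2 kmol; y_B = 288.8 / 932.2 = 0.3098.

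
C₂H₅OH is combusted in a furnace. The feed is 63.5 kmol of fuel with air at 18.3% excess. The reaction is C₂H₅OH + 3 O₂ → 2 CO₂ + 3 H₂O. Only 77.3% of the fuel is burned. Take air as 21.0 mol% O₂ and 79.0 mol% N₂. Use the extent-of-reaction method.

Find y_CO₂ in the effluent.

0.0828

Stoichiometric O₂ = 3 × 63.5 = 190.5 kmol; O₂ fed = 190.5 × 1.183 = 225.4 kmol.
N₂ fed = 225.4 × 79/21 = 847.8 kmol.
Fuel reacted = 0.773 × 63.5 → ξ = 49.09 kmol.
Outlet (n = n₀ + ν ξ):
  C₂H₅OH: 63.5 − 1(49.09) = 14.41
  O₂: 225.4 − 3(49.09) = 78.1
  N₂: 847.8 (inert)
  CO₂: 0 + 2(49.09) = 98.17
  H₂O: 0 + 3(49.09) = 147.3
Total out = 1186 kmol; y_CO₂ = 98.17 / 1186 = 0.08279.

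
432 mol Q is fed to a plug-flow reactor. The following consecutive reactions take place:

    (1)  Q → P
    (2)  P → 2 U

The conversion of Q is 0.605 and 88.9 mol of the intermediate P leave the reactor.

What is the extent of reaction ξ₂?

Conversion of Q: Q consumed = 1ξ₁ = 0.605 × 432 → ξ₁ = 261.4 mol.
P balance: n_P = 0 + 1ξ₁ − 1ξ₂ = 88.9 → ξ₂ = (1·261.4 − 88.9)/1 = 172.5 mol.
Outlet amounts (n = n₀ + Σ ν·ξ):
  Q: 432 − 1(261.4) = 170.6
  P: 0 + 1(261.4) − 1(172.5) = 88.9
  U: 0 + 2(172.5) = 344.9

ξ₂ = 172 mol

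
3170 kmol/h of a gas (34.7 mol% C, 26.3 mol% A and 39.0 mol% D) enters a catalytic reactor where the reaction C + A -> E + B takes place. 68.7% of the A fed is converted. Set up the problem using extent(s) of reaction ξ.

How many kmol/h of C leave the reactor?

527 kmol/h

A reacted = 0.687 × 833.7 = 572.8 kmol/h; ν_A = −1, so ξ = 572.8/1 = 572.8 kmol/h.
Outlet amounts (n = n₀ + ν ξ):
  C: 1100 − 1(572.8) = 527.2
  A: 833.7 − 1(572.8) = 261
  E: 0 + 1(572.8) = 572.8
  B: 0 + 1(572.8) = 572.8
  D: 1236 (inert)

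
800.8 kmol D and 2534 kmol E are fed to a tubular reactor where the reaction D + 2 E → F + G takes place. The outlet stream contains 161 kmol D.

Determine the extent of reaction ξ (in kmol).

For D: n = n₀ − 1ξ → 161 = 800.8 − 1ξ, giving ξ = 639.8 kmol.
Outlet amounts (n = n₀ + ν ξ):
  D: 800.8 − 1(639.8) = 161
  E: 2534 − 2(639.8) = 1254
  F: 0 + 1(639.8) = 639.8
  G: 0 + 1(639.8) = 639.8

ξ = 640 kmol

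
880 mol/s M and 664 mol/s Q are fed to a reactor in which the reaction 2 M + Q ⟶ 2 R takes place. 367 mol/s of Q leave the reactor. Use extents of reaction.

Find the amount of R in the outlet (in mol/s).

594 mol/s

For Q: n = n₀ − 1ξ → 367 = 664 − 1ξ, giving ξ = 297 mol/s.
Outlet amounts (n = n₀ + ν ξ):
  M: 880 − 2(297) = 286
  Q: 664 − 1(297) = 367
  R: 0 + 2(297) = 594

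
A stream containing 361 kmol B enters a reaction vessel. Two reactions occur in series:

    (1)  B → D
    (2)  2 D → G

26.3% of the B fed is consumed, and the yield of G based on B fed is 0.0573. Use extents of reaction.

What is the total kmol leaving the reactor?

340 kmol

Conversion of B: B consumed = 1ξ₁ = 0.263 × 361 → ξ₁ = 94.94 kmol.
Yield of G: 1ξ₂ / 361 = 0.0573 → ξ₂ = 20.69 kmol.
Outlet amounts (n = n₀ + Σ ν·ξ):
  B: 361 − 1(94.94) = 266.1
  D: 0 + 1(94.94) − 2(20.69) = 53.57
  G: 0 + 1(20.69) = 20.69
Total out = 266.1 + 53.57 + 20.69 = 340.3 kmol.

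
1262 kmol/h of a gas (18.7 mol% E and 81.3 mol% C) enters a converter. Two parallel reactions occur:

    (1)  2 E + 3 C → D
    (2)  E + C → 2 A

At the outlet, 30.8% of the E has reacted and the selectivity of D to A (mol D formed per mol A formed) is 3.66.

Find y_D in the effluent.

Conversion of E: E consumed = 0.308 × 236 = 72.69 kmol/h = 2ξ₁ + 1ξ₂.
Selectivity: 1ξ₁ / (2ξ₂) = 3.66 → ξ₁ = 7.32 ξ₂.
Substitute: (2·7.32 + 1) ξ₂ = 72.69 → ξ₂ = 4.647 kmol/h, ξ₁ = 34.02 kmol/h.
Outlet amounts (n = n₀ + Σ ν·ξ):
  E: 236 − 2(34.02) − 1(4.647) = 163.3
  C: 1026 − 3(34.02) − 1(4.647) = 919.3
  D: 0 + 1(34.02) = 34.02
  A: 0 + 2(4.647) = 9.295
Total out = 1126 kmol/h; y_D = 34.02 / 1126 = 0.03021.

0.0302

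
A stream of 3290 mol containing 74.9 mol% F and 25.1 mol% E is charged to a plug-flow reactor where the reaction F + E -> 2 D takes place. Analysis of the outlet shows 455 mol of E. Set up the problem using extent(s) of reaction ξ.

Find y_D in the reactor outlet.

For E: n = n₀ − 1ξ → 455 = 825.8 − 1ξ, giving ξ = 370.8 mol.
Outlet amounts (n = n₀ + ν ξ):
  F: 2464 − 1(370.8) = 2093
  E: 825.8 − 1(370.8) = 455
  D: 0 + 2(370.8) = 741.6
Total out = 3290 mol; y_D = 741.6 / 3290 = 0.2254.

0.225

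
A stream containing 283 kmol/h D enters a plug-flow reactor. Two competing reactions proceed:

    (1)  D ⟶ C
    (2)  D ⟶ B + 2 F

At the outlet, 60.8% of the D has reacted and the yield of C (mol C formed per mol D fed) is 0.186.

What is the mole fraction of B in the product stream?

Yield of C: 1ξ₁ / 283 = 0.186 → ξ₁ = 52.64 kmol/h.
Conversion of D: 1ξ₁ + 1ξ₂ = 0.608 × 283 = 172.1 → ξ₂ = 119.4 kmol/h.
Outlet amounts (n = n₀ + Σ ν·ξ):
  D: 283 − 1(52.64) − 1(119.4) = 110.9
  C: 0 + 1(52.64) = 52.64
  B: 0 + 1(119.4) = 119.4
  F: 0 + 2(119.4) = 238.9
Total out = 521.9 kmol/h; y_B = 119.4 / 521.9 = 0.2289.

0.229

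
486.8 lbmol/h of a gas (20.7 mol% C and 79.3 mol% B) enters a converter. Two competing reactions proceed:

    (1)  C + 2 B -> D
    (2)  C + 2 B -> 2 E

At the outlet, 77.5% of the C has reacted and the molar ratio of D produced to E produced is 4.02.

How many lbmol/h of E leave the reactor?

17.3 lbmol/h

Conversion of C: C consumed = 0.775 × 100.8 = 78.09 lbmol/h = 1ξ₁ + 1ξ₂.
Selectivity: 1ξ₁ / (2ξ₂) = 4.02 → ξ₁ = 8.04 ξ₂.
Substitute: (1·8.04 + 1) ξ₂ = 78.09 → ξ₂ = 8.639 lbmol/h, ξ₁ = 69.46 lbmol/h.
Outlet amounts (n = n₀ + Σ ν·ξ):
  C: 100.8 − 1(69.46) − 1(8.639) = 22.67
  B: 386 − 2(69.46) − 2(8.639) = 229.8
  D: 0 + 1(69.46) = 69.46
  E: 0 + 2(8.639) = 17.28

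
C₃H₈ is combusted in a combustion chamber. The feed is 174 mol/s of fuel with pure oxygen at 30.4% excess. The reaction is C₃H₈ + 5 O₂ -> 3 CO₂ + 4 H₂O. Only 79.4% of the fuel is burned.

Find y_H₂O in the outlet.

0.382

Stoichiometric O₂ = 5 × 174 = 870 mol/s; O₂ fed = 870 × 1.304 = 1134 mol/s.
Fuel reacted = 0.794 × 174 → ξ = 138.2 mol/s.
Outlet (n = n₀ + ν ξ):
  C₃H₈: 174 − 1(138.2) = 35.84
  O₂: 1134 − 5(138.2) = 443.7
  CO₂: 0 + 3(138.2) = 414.5
  H₂O: 0 + 4(138.2) = 552.6
Total out = 1447 mol/s; y_H₂O = 552.6 / 1447 = 0.382.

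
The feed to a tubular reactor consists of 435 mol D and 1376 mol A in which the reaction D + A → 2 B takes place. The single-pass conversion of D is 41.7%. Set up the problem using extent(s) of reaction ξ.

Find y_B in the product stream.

D reacted = 0.417 × 435 = 181.4 mol; ν_D = −1, so ξ = 181.4/1 = 181.4 mol.
Outlet amounts (n = n₀ + ν ξ):
  D: 435 − 1(181.4) = 253.6
  A: 1376 − 1(181.4) = 1195
  B: 0 + 2(181.4) = 362.8
Total out = 1811 mol; y_B = 362.8 / 1811 = 0.2003.

0.2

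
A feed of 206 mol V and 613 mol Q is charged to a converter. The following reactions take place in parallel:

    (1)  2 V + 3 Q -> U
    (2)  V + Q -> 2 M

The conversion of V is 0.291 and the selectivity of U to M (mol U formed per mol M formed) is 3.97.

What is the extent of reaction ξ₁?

ξ₁ = 28.2 mol

Conversion of V: V consumed = 0.291 × 206 = 59.95 mol = 2ξ₁ + 1ξ₂.
Selectivity: 1ξ₁ / (2ξ₂) = 3.97 → ξ₁ = 7.94 ξ₂.
Substitute: (2·7.94 + 1) ξ₂ = 59.95 → ξ₂ = 3.551 mol, ξ₁ = 28.2 mol.
Outlet amounts (n = n₀ + Σ ν·ξ):
  V: 206 − 2(28.2) − 1(3.551) = 146.1
  Q: 613 − 3(28.2) − 1(3.551) = 524.9
  U: 0 + 1(28.2) = 28.2
  M: 0 + 2(3.551) = 7.103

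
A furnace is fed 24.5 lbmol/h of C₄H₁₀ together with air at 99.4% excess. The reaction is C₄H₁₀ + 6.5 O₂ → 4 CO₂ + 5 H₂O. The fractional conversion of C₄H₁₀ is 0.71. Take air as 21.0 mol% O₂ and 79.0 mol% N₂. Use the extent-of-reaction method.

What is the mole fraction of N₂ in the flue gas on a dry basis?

Stoichiometric O₂ = 6.5 × 24.5 = 159.2 lbmol/h; O₂ fed = 159.2 × 1.994 = 317.5 lbmol/h.
N₂ fed = 317.5 × 79/21 = 1195 lbmol/h.
Fuel reacted = 0.71 × 24.5 → ξ = 17.39 lbmol/h.
Outlet (n = n₀ + ν ξ):
  C₄H₁₀: 24.5 − 1(17.39) = 7.105
  O₂: 317.5 − 6.5(17.39) = 204.5
  N₂: 1195 (inert)
  CO₂: 0 + 4(17.39) = 69.58
  H₂O: 0 + 5(17.39) = 86.97
Dry total = 1476 lbmol/h; y_N₂ (dry) = 1195 / 1476 = 0.8095.

0.809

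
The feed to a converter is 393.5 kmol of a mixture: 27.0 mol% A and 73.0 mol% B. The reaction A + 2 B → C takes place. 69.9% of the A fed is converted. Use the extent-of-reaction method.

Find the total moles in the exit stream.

245 kmol

A reacted = 0.699 × 106.2 = 74.27 kmol; ν_A = −1, so ξ = 74.27/1 = 74.27 kmol.
Outlet amounts (n = n₀ + ν ξ):
  A: 106.2 − 1(74.27) = 31.98
  B: 287.3 − 2(74.27) = 138.7
  C: 0 + 1(74.27) = 74.27
Total out = 31.98 + 138.7 + 74.27 = 245 kmol.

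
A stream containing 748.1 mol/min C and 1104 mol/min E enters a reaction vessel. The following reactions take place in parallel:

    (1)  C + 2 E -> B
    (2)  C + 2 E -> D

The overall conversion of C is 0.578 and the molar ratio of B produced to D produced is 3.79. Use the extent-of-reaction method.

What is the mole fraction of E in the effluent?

0.242

Conversion of C: C consumed = 0.578 × 748.1 = 432.4 mol/min = 1ξ₁ + 1ξ₂.
Selectivity: 1ξ₁ / (1ξ₂) = 3.79 → ξ₁ = 3.79 ξ₂.
Substitute: (1·3.79 + 1) ξ₂ = 432.4 → ξ₂ = 90.27 mol/min, ξ₁ = 342.1 mol/min.
Outlet amounts (n = n₀ + Σ ν·ξ):
  C: 748.1 − 1(342.1) − 1(90.27) = 315.7
  E: 1104 − 2(342.1) − 2(90.27) = 239.2
  B: 0 + 1(342.1) = 342.1
  D: 0 + 1(90.27) = 90.27
Total out = 987.3 mol/min; y_E = 239.2 / 987.3 = 0.2423.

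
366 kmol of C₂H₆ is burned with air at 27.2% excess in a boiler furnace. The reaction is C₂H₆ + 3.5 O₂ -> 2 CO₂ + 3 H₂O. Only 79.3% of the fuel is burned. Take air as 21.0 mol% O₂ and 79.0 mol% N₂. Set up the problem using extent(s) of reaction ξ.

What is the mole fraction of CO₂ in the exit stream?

Stoichiometric O₂ = 3.5 × 366 = 1281 kmol; O₂ fed = 1281 × 1.272 = 1629 kmol.
N₂ fed = 1629 × 79/21 = 6130 kmol.
Fuel reacted = 0.793 × 366 → ξ = 290.2 kmol.
Outlet (n = n₀ + ν ξ):
  C₂H₆: 366 − 1(290.2) = 75.76
  O₂: 1629 − 3.5(290.2) = 613.6
  N₂: 6130 (inert)
  CO₂: 0 + 2(290.2) = 580.5
  H₂O: 0 + 3(290.2) = 870.7
Total out = 8270 kmol; y_CO₂ = 580.5 / 8270 = 0.07019.

0.0702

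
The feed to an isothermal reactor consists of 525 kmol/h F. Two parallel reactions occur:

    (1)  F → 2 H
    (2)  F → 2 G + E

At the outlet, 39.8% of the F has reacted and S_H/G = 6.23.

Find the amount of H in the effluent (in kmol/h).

Conversion of F: F consumed = 0.398 × 525 = 209 kmol/h = 1ξ₁ + 1ξ₂.
Selectivity: 2ξ₁ / (2ξ₂) = 6.23 → ξ₁ = 6.23 ξ₂.
Substitute: (1·6.23 + 1) ξ₂ = 209 → ξ₂ = 28.9 kmol/h, ξ₁ = 180 kmol/h.
Outlet amounts (n = n₀ + Σ ν·ξ):
  F: 525 − 1(180) − 1(28.9) = 316
  H: 0 + 2(180) = 360.1
  G: 0 + 2(28.9) = 57.8
  E: 0 + 1(28.9) = 28.9

360 kmol/h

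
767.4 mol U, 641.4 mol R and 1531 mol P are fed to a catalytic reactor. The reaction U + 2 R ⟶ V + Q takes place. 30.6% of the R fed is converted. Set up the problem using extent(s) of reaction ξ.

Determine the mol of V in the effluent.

98.1 mol

R reacted = 0.306 × 641.4 = 196.3 mol; ν_R = −2, so ξ = 196.3/2 = 98.13 mol.
Outlet amounts (n = n₀ + ν ξ):
  U: 767.4 − 1(98.13) = 669.3
  R: 641.4 − 2(98.13) = 445.1
  V: 0 + 1(98.13) = 98.13
  Q: 0 + 1(98.13) = 98.13
  P: 1531 (inert)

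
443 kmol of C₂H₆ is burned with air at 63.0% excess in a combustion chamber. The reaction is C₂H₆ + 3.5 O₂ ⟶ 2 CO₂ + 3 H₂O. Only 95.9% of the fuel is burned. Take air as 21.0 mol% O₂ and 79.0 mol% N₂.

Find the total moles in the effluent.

Stoichiometric O₂ = 3.5 × 443 = 1550 kmol; O₂ fed = 1550 × 1.630 = 2527 kmol.
N₂ fed = 2527 × 79/21 = 9508 kmol.
Fuel reacted = 0.959 × 443 → ξ = 424.8 kmol.
Outlet (n = n₀ + ν ξ):
  C₂H₆: 443 − 1(424.8) = 18.16
  O₂: 2527 − 3.5(424.8) = 1040
  N₂: 9508 (inert)
  CO₂: 0 + 2(424.8) = 849.7
  H₂O: 0 + 3(424.8) = 1275
Total out = 18.16 + 1040 + 9508 + 849.7 + 1275 = 12690 kmol.

12700 kmol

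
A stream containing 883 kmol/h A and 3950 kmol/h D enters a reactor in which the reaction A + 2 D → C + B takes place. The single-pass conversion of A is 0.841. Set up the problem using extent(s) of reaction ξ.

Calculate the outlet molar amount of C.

A reacted = 0.841 × 883 = 742.6 kmol/h; ν_A = −1, so ξ = 742.6/1 = 742.6 kmol/h.
Outlet amounts (n = n₀ + ν ξ):
  A: 883 − 1(742.6) = 140.4
  D: 3950 − 2(742.6) = 2465
  C: 0 + 1(742.6) = 742.6
  B: 0 + 1(742.6) = 742.6

743 kmol/h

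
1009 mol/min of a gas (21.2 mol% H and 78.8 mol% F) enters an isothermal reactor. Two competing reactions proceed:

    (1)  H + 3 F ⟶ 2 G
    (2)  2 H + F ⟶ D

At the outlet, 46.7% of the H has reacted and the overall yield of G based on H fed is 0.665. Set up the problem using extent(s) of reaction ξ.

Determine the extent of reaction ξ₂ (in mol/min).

Yield of G: 2ξ₁ / 213.9 = 0.665 → ξ₁ = 71.12 mol/min.
Conversion of H: 1ξ₁ + 2ξ₂ = 0.467 × 213.9 = 99.9 → ξ₂ = 14.39 mol/min.
Outlet amounts (n = n₀ + Σ ν·ξ):
  H: 213.9 − 1(71.12) − 2(14.39) = 114
  F: 795.1 − 3(71.12) − 1(14.39) = 567.3
  G: 0 + 2(71.12) = 142.2
  D: 0 + 1(14.39) = 14.39

ξ₂ = 14.4 mol/min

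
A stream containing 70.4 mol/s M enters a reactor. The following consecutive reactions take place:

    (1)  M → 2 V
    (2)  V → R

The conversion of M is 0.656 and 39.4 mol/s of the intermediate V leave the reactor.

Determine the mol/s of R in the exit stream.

Conversion of M: M consumed = 1ξ₁ = 0.656 × 70.4 → ξ₁ = 46.18 mol/s.
V balance: n_V = 0 + 2ξ₁ − 1ξ₂ = 39.4 → ξ₂ = (2·46.18 − 39.4)/1 = 52.96 mol/s.
Outlet amounts (n = n₀ + Σ ν·ξ):
  M: 70.4 − 1(46.18) = 24.22
  V: 0 + 2(46.18) − 1(52.96) = 39.4
  R: 0 + 1(52.96) = 52.96

53 mol/s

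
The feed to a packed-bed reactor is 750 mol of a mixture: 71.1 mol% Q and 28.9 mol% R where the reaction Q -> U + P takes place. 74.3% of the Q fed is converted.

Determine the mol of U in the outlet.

396 mol

Q reacted = 0.743 × 533.2 = 396.2 mol; ν_Q = −1, so ξ = 396.2/1 = 396.2 mol.
Outlet amounts (n = n₀ + ν ξ):
  Q: 533.2 − 1(396.2) = 137
  U: 0 + 1(396.2) = 396.2
  P: 0 + 1(396.2) = 396.2
  R: 216.8 (inert)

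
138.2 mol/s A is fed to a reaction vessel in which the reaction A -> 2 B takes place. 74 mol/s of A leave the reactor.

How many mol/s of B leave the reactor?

For A: n = n₀ − 1ξ → 74 = 138.2 − 1ξ, giving ξ = 64.2 mol/s.
Outlet amounts (n = n₀ + ν ξ):
  A: 138.2 − 1(64.2) = 74
  B: 0 + 2(64.2) = 128.4

128 mol/s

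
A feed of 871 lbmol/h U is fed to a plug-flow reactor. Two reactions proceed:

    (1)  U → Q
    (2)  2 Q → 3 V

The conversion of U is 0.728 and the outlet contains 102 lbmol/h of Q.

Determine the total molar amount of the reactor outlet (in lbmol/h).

1140 lbmol/h

Conversion of U: U consumed = 1ξ₁ = 0.728 × 871 → ξ₁ = 634.1 lbmol/h.
Q balance: n_Q = 0 + 1ξ₁ − 2ξ₂ = 102 → ξ₂ = (1·634.1 − 102)/2 = 266 lbmol/h.
Outlet amounts (n = n₀ + Σ ν·ξ):
  U: 871 − 1(634.1) = 236.9
  Q: 0 + 1(634.1) − 2(266) = 102
  V: 0 + 3(266) = 798.1
Total out = 236.9 + 102 + 798.1 = 1137 lbmol/h.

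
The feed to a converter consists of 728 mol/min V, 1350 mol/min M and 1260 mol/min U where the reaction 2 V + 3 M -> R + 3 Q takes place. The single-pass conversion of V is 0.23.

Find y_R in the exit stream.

0.0257

V reacted = 0.23 × 728 = 167.4 mol/min; ν_V = −2, so ξ = 167.4/2 = 83.72 mol/min.
Outlet amounts (n = n₀ + ν ξ):
  V: 728 − 2(83.72) = 560.6
  M: 1350 − 3(83.72) = 1099
  R: 0 + 1(83.72) = 83.72
  Q: 0 + 3(83.72) = 251.2
  U: 1260 (inert)
Total out = 3254 mol/min; y_R = 83.72 / 3254 = 0.02573.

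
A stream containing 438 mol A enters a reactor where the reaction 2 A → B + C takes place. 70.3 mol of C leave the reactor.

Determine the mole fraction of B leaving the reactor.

0.161

For C: n = n₀ + 1ξ → 70.3 = 0 + 1ξ, giving ξ = 70.3 mol.
Outlet amounts (n = n₀ + ν ξ):
  A: 438 − 2(70.3) = 297.4
  B: 0 + 1(70.3) = 70.3
  C: 0 + 1(70.3) = 70.3
Total out = 438 mol; y_B = 70.3 / 438 = 0.1605.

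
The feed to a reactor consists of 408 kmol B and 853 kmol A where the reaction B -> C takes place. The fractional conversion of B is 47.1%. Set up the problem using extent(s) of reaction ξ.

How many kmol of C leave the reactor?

192 kmol

B reacted = 0.471 × 408 = 192.2 kmol; ν_B = −1, so ξ = 192.2/1 = 192.2 kmol.
Outlet amounts (n = n₀ + ν ξ):
  B: 408 − 1(192.2) = 215.8
  C: 0 + 1(192.2) = 192.2
  A: 853 (inert)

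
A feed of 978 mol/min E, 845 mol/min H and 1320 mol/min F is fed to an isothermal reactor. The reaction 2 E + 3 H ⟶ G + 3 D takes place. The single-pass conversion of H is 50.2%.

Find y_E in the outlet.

H reacted = 0.502 × 845 = 424.2 mol/min; ν_H = −3, so ξ = 424.2/3 = 141.4 mol/min.
Outlet amounts (n = n₀ + ν ξ):
  E: 978 − 2(141.4) = 695.2
  H: 845 − 3(141.4) = 420.8
  G: 0 + 1(141.4) = 141.4
  D: 0 + 3(141.4) = 424.2
  F: 1320 (inert)
Total out = 3002 mol/min; y_E = 695.2 / 3002 = 0.2316.

0.232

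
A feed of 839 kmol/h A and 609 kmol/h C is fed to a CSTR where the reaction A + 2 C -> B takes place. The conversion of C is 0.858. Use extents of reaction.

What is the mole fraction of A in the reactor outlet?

C reacted = 0.858 × 609 = 522.5 kmol/h; ν_C = −2, so ξ = 522.5/2 = 261.3 kmol/h.
Outlet amounts (n = n₀ + ν ξ):
  A: 839 − 1(261.3) = 577.7
  C: 609 − 2(261.3) = 86.48
  B: 0 + 1(261.3) = 261.3
Total out = 925.5 kmol/h; y_A = 577.7 / 925.5 = 0.6243.

0.624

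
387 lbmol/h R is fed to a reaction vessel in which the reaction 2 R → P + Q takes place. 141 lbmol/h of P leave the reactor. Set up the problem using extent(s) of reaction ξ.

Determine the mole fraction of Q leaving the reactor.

For P: n = n₀ + 1ξ → 141 = 0 + 1ξ, giving ξ = 141 lbmol/h.
Outlet amounts (n = n₀ + ν ξ):
  R: 387 − 2(141) = 105
  P: 0 + 1(141) = 141
  Q: 0 + 1(141) = 141
Total out = 387 lbmol/h; y_Q = 141 / 387 = 0.3643.

0.364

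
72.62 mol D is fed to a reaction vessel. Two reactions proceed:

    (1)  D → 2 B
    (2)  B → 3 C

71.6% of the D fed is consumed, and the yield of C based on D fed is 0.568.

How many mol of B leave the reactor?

Conversion of D: D consumed = 1ξ₁ = 0.716 × 72.62 → ξ₁ = 52 mol.
Yield of C: 3ξ₂ / 72.62 = 0.568 → ξ₂ = 13.75 mol.
Outlet amounts (n = n₀ + Σ ν·ξ):
  D: 72.62 − 1(52) = 20.62
  B: 0 + 2(52) − 1(13.75) = 90.24
  C: 0 + 3(13.75) = 41.25

90.2 mol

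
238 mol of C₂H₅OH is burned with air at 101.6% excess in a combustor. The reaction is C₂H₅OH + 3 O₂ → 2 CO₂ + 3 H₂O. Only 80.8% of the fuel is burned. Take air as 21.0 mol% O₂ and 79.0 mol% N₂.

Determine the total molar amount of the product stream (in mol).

Stoichiometric O₂ = 3 × 238 = 714 mol; O₂ fed = 714 × 2.016 = 1439 mol.
N₂ fed = 1439 × 79/21 = 5415 mol.
Fuel reacted = 0.808 × 238 → ξ = 192.3 mol.
Outlet (n = n₀ + ν ξ):
  C₂H₅OH: 238 − 1(192.3) = 45.7
  O₂: 1439 − 3(192.3) = 862.5
  N₂: 5415 (inert)
  CO₂: 0 + 2(192.3) = 384.6
  H₂O: 0 + 3(192.3) = 576.9
Total out = 45.7 + 862.5 + 5415 + 384.6 + 576.9 = 7285 mol.

7280 mol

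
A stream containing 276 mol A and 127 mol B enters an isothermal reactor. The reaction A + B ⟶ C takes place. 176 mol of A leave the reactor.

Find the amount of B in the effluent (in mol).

For A: n = n₀ − 1ξ → 176 = 276 − 1ξ, giving ξ = 100 mol.
Outlet amounts (n = n₀ + ν ξ):
  A: 276 − 1(100) = 176
  B: 127 − 1(100) = 27
  C: 0 + 1(100) = 100

27 mol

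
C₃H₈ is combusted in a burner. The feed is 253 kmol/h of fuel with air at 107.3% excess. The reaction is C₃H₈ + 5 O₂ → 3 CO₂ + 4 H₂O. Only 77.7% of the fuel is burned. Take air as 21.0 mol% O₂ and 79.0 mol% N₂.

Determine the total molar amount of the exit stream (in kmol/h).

Stoichiometric O₂ = 5 × 253 = 1265 kmol/h; O₂ fed = 1265 × 2.073 = 2622 kmol/h.
N₂ fed = 2622 × 79/21 = 9865 kmol/h.
Fuel reacted = 0.777 × 253 → ξ = 196.6 kmol/h.
Outlet (n = n₀ + ν ξ):
  C₃H₈: 253 − 1(196.6) = 56.42
  O₂: 2622 − 5(196.6) = 1639
  N₂: 9865 (inert)
  CO₂: 0 + 3(196.6) = 589.7
  H₂O: 0 + 4(196.6) = 786.3
Total out = 56.42 + 1639 + 9865 + 589.7 + 786.3 = 12940 kmol/h.

12900 kmol/h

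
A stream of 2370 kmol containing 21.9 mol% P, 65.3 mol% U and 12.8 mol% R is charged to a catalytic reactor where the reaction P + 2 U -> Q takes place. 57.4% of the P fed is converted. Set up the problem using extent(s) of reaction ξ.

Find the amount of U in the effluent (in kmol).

P reacted = 0.574 × 519 = 297.9 kmol; ν_P = −1, so ξ = 297.9/1 = 297.9 kmol.
Outlet amounts (n = n₀ + ν ξ):
  P: 519 − 1(297.9) = 221.1
  U: 1548 − 2(297.9) = 951.8
  Q: 0 + 1(297.9) = 297.9
  R: 303.4 (inert)

952 kmol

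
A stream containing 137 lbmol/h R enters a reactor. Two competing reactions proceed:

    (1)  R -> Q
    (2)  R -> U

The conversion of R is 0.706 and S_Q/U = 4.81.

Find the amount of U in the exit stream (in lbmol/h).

16.6 lbmol/h

Conversion of R: R consumed = 0.706 × 137 = 96.72 lbmol/h = 1ξ₁ + 1ξ₂.
Selectivity: 1ξ₁ / (1ξ₂) = 4.81 → ξ₁ = 4.81 ξ₂.
Substitute: (1·4.81 + 1) ξ₂ = 96.72 → ξ₂ = 16.65 lbmol/h, ξ₁ = 80.07 lbmol/h.
Outlet amounts (n = n₀ + Σ ν·ξ):
  R: 137 − 1(80.07) − 1(16.65) = 40.28
  Q: 0 + 1(80.07) = 80.07
  U: 0 + 1(16.65) = 16.65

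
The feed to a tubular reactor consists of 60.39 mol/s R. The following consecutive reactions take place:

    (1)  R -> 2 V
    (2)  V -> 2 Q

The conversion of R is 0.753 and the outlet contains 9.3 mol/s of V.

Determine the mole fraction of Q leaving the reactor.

Conversion of R: R consumed = 1ξ₁ = 0.753 × 60.39 → ξ₁ = 45.47 mol/s.
V balance: n_V = 0 + 2ξ₁ − 1ξ₂ = 9.3 → ξ₂ = (2·45.47 − 9.3)/1 = 81.65 mol/s.
Outlet amounts (n = n₀ + Σ ν·ξ):
  R: 60.39 − 1(45.47) = 14.92
  V: 0 + 2(45.47) − 1(81.65) = 9.3
  Q: 0 + 2(81.65) = 163.3
Total out = 187.5 mol/s; y_Q = 163.3 / 187.5 = 0.8709.

0.871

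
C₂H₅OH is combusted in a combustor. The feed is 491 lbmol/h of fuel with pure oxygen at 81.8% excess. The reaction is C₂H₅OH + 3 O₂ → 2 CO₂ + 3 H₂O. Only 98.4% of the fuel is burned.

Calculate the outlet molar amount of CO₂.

Stoichiometric O₂ = 3 × 491 = 1473 lbmol/h; O₂ fed = 1473 × 1.818 = 2678 lbmol/h.
Fuel reacted = 0.984 × 491 → ξ = 483.1 lbmol/h.
Outlet (n = n₀ + ν ξ):
  C₂H₅OH: 491 − 1(483.1) = 7.856
  O₂: 2678 − 3(483.1) = 1228
  CO₂: 0 + 2(483.1) = 966.3
  H₂O: 0 + 3(483.1) = 1449

966 lbmol/h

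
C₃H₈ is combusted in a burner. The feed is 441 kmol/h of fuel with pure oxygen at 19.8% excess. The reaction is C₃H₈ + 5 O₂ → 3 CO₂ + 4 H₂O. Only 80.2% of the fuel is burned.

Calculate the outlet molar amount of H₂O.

Stoichiometric O₂ = 5 × 441 = 2205 kmol/h; O₂ fed = 2205 × 1.198 = 2642 kmol/h.
Fuel reacted = 0.802 × 441 → ξ = 353.7 kmol/h.
Outlet (n = n₀ + ν ξ):
  C₃H₈: 441 − 1(353.7) = 87.32
  O₂: 2642 − 5(353.7) = 873.2
  CO₂: 0 + 3(353.7) = 1061
  H₂O: 0 + 4(353.7) = 1415

1410 kmol/h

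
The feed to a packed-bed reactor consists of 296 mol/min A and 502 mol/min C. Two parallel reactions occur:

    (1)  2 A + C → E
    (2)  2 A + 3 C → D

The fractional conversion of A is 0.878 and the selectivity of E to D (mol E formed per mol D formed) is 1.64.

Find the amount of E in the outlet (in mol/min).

Conversion of A: A consumed = 0.878 × 296 = 259.9 mol/min = 2ξ₁ + 2ξ₂.
Selectivity: 1ξ₁ / (1ξ₂) = 1.64 → ξ₁ = 1.64 ξ₂.
Substitute: (2·1.64 + 2) ξ₂ = 259.9 → ξ₂ = 49.22 mol/min, ξ₁ = 80.72 mol/min.
Outlet amounts (n = n₀ + Σ ν·ξ):
  A: 296 − 2(80.72) − 2(49.22) = 36.11
  C: 502 − 1(80.72) − 3(49.22) = 273.6
  E: 0 + 1(80.72) = 80.72
  D: 0 + 1(49.22) = 49.22

80.7 mol/min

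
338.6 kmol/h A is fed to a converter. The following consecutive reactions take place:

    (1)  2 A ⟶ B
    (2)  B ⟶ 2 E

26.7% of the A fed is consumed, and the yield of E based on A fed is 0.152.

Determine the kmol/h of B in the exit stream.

19.5 kmol/h

Conversion of A: A consumed = 2ξ₁ = 0.267 × 338.6 → ξ₁ = 45.2 kmol/h.
Yield of E: 2ξ₂ / 338.6 = 0.152 → ξ₂ = 25.73 kmol/h.
Outlet amounts (n = n₀ + Σ ν·ξ):
  A: 338.6 − 2(45.2) = 248.2
  B: 0 + 1(45.2) − 1(25.73) = 19.47
  E: 0 + 2(25.73) = 51.47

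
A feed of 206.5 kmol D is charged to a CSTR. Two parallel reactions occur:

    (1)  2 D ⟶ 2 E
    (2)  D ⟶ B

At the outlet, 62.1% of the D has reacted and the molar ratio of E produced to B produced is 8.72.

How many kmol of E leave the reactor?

Conversion of D: D consumed = 0.621 × 206.5 = 128.2 kmol = 2ξ₁ + 1ξ₂.
Selectivity: 2ξ₁ / (1ξ₂) = 8.72 → ξ₁ = 4.36 ξ₂.
Substitute: (2·4.36 + 1) ξ₂ = 128.2 → ξ₂ = 13.19 kmol, ξ₁ = 57.52 kmol.
Outlet amounts (n = n₀ + Σ ν·ξ):
  D: 206.5 − 2(57.52) − 1(13.19) = 78.26
  E: 0 + 2(57.52) = 115
  B: 0 + 1(13.19) = 13.19

115 kmol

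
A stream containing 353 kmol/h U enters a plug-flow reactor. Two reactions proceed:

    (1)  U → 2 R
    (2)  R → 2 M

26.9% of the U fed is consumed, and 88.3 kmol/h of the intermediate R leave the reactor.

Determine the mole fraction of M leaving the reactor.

Conversion of U: U consumed = 1ξ₁ = 0.269 × 353 → ξ₁ = 94.96 kmol/h.
R balance: n_R = 0 + 2ξ₁ − 1ξ₂ = 88.3 → ξ₂ = (2·94.96 − 88.3)/1 = 101.6 kmol/h.
Outlet amounts (n = n₀ + Σ ν·ξ):
  U: 353 − 1(94.96) = 258
  R: 0 + 2(94.96) − 1(101.6) = 88.3
  M: 0 + 2(101.6) = 203.2
Total out = 549.6 kmol/h; y_M = 203.2 / 549.6 = 0.3698.

0.37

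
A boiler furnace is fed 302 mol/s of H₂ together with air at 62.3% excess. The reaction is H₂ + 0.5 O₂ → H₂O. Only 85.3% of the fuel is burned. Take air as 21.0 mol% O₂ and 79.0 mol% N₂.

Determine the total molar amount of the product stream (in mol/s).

Stoichiometric O₂ = 0.5 × 302 = 151 mol/s; O₂ fed = 151 × 1.623 = 245.1 mol/s.
N₂ fed = 245.1 × 79/21 = 921.9 mol/s.
Fuel reacted = 0.853 × 302 → ξ = 257.6 mol/s.
Outlet (n = n₀ + ν ξ):
  H₂: 302 − 1(257.6) = 44.39
  O₂: 245.1 − 0.5(257.6) = 116.3
  N₂: 921.9 (inert)
  H₂O: 0 + 1(257.6) = 257.6
Total out = 44.39 + 116.3 + 921.9 + 257.6 = 1340 mol/s.

1340 mol/s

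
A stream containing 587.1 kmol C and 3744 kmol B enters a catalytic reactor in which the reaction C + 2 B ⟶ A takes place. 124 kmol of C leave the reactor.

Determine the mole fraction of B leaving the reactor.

0.828

For C: n = n₀ − 1ξ → 124 = 587.1 − 1ξ, giving ξ = 463.1 kmol.
Outlet amounts (n = n₀ + ν ξ):
  C: 587.1 − 1(463.1) = 124
  B: 3744 − 2(463.1) = 2818
  A: 0 + 1(463.1) = 463.1
Total out = 3405 kmol; y_B = 2818 / 3405 = 0.8276.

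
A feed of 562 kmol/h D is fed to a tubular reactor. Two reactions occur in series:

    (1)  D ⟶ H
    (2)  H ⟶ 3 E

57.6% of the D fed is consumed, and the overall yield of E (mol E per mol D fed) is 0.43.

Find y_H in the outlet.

Conversion of D: D consumed = 1ξ₁ = 0.576 × 562 → ξ₁ = 323.7 kmol/h.
Yield of E: 3ξ₂ / 562 = 0.43 → ξ₂ = 80.55 kmol/h.
Outlet amounts (n = n₀ + Σ ν·ξ):
  D: 562 − 1(323.7) = 238.3
  H: 0 + 1(323.7) − 1(80.55) = 243.2
  E: 0 + 3(80.55) = 241.7
Total out = 723.1 kmol/h; y_H = 243.2 / 723.1 = 0.3363.

0.336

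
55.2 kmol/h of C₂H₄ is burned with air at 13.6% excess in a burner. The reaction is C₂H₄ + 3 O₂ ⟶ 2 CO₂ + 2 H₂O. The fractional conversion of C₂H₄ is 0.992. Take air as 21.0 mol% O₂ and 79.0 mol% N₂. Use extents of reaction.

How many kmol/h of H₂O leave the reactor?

110 kmol/h

Stoichiometric O₂ = 3 × 55.2 = 165.6 kmol/h; O₂ fed = 165.6 × 1.136 = 188.1 kmol/h.
N₂ fed = 188.1 × 79/21 = 707.7 kmol/h.
Fuel reacted = 0.992 × 55.2 → ξ = 54.76 kmol/h.
Outlet (n = n₀ + ν ξ):
  C₂H₄: 55.2 − 1(54.76) = 0.4416
  O₂: 188.1 − 3(54.76) = 23.85
  N₂: 707.7 (inert)
  CO₂: 0 + 2(54.76) = 109.5
  H₂O: 0 + 2(54.76) = 109.5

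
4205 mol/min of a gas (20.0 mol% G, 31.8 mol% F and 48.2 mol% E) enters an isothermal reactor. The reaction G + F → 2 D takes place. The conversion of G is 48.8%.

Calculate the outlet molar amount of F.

927 mol/min

G reacted = 0.488 × 841 = 410.4 mol/min; ν_G = −1, so ξ = 410.4/1 = 410.4 mol/min.
Outlet amounts (n = n₀ + ν ξ):
  G: 841 − 1(410.4) = 430.6
  F: 1337 − 1(410.4) = 926.8
  D: 0 + 2(410.4) = 820.8
  E: 2027 (inert)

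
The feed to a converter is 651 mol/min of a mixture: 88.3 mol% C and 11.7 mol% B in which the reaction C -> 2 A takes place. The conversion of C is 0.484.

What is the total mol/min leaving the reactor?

C reacted = 0.484 × 574.8 = 278.2 mol/min; ν_C = −1, so ξ = 278.2/1 = 278.2 mol/min.
Outlet amounts (n = n₀ + ν ξ):
  C: 574.8 − 1(278.2) = 296.6
  A: 0 + 2(278.2) = 556.4
  B: 76.17 (inert)
Total out = 296.6 + 556.4 + 76.17 = 929.2 mol/min.

929 mol/min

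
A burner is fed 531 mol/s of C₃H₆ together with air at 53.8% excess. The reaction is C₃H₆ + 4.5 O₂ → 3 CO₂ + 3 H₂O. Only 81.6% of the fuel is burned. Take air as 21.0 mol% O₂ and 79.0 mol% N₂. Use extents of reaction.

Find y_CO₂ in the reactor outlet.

Stoichiometric O₂ = 4.5 × 531 = 2390 mol/s; O₂ fed = 2390 × 1.538 = 3675 mol/s.
N₂ fed = 3675 × 79/21 = 13830 mol/s.
Fuel reacted = 0.816 × 531 → ξ = 433.3 mol/s.
Outlet (n = n₀ + ν ξ):
  C₃H₆: 531 − 1(433.3) = 97.7
  O₂: 3675 − 4.5(433.3) = 1725
  N₂: 13830 (inert)
  CO₂: 0 + 3(433.3) = 1300
  H₂O: 0 + 3(433.3) = 1300
Total out = 18250 mol/s; y_CO₂ = 1300 / 18250 = 0.07123.

0.0712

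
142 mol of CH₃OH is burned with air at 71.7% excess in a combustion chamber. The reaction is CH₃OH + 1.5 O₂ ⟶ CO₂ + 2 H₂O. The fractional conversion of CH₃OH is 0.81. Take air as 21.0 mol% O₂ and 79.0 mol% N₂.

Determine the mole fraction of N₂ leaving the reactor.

Stoichiometric O₂ = 1.5 × 142 = 213 mol; O₂ fed = 213 × 1.717 = 365.7 mol.
N₂ fed = 365.7 × 79/21 = 1376 mol.
Fuel reacted = 0.81 × 142 → ξ = 115 mol.
Outlet (n = n₀ + ν ξ):
  CH₃OH: 142 − 1(115) = 26.98
  O₂: 365.7 − 1.5(115) = 193.2
  N₂: 1376 (inert)
  CO₂: 0 + 1(115) = 115
  H₂O: 0 + 2(115) = 230
Total out = 1941 mol; y_N₂ = 1376 / 1941 = 0.7088.

0.709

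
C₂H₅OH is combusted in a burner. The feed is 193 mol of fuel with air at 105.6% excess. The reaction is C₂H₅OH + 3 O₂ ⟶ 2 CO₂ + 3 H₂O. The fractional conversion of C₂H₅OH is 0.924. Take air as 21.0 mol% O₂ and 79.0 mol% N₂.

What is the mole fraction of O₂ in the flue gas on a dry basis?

0.119

Stoichiometric O₂ = 3 × 193 = 579 mol; O₂ fed = 579 × 2.056 = 1190 mol.
N₂ fed = 1190 × 79/21 = 4478 mol.
Fuel reacted = 0.924 × 193 → ξ = 178.3 mol.
Outlet (n = n₀ + ν ξ):
  C₂H₅OH: 193 − 1(178.3) = 14.67
  O₂: 1190 − 3(178.3) = 655.4
  N₂: 4478 (inert)
  CO₂: 0 + 2(178.3) = 356.7
  H₂O: 0 + 3(178.3) = 535
Dry total = 5505 mol; y_O₂ (dry) = 655.4 / 5505 = 0.1191.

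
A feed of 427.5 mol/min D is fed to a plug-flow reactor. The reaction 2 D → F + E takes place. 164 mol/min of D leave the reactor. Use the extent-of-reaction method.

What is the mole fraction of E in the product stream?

For D: n = n₀ − 2ξ → 164 = 427.5 − 2ξ, giving ξ = 131.8 mol/min.
Outlet amounts (n = n₀ + ν ξ):
  D: 427.5 − 2(131.8) = 164
  F: 0 + 1(131.8) = 131.8
  E: 0 + 1(131.8) = 131.8
Total out = 427.5 mol/min; y_E = 131.8 / 427.5 = 0.3082.

0.308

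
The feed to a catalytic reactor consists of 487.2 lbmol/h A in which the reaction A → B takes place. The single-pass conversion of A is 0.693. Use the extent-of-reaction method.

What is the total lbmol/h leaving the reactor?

A reacted = 0.693 × 487.2 = 337.6 lbmol/h; ν_A = −1, so ξ = 337.6/1 = 337.6 lbmol/h.
Outlet amounts (n = n₀ + ν ξ):
  A: 487.2 − 1(337.6) = 149.6
  B: 0 + 1(337.6) = 337.6
Total out = 149.6 + 337.6 = 487.2 lbmol/h.

487 lbmol/h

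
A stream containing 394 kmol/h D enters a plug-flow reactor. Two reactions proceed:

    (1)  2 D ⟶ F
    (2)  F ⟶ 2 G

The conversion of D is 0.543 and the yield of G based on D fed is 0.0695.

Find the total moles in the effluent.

301 kmol/h

Conversion of D: D consumed = 2ξ₁ = 0.543 × 394 → ξ₁ = 107 kmol/h.
Yield of G: 2ξ₂ / 394 = 0.0695 → ξ₂ = 13.69 kmol/h.
Outlet amounts (n = n₀ + Σ ν·ξ):
  D: 394 − 2(107) = 180.1
  F: 0 + 1(107) − 1(13.69) = 93.28
  G: 0 + 2(13.69) = 27.38
Total out = 180.1 + 93.28 + 27.38 = 300.7 kmol/h.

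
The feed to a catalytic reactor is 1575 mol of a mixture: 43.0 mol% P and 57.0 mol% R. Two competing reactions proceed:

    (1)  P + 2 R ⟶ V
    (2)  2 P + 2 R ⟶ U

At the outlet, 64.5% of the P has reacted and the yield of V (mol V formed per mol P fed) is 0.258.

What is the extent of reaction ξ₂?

Yield of V: 1ξ₁ / 677.2 = 0.258 → ξ₁ = 174.7 mol.
Conversion of P: 1ξ₁ + 2ξ₂ = 0.645 × 677.2 = 436.8 → ξ₂ = 131 mol.
Outlet amounts (n = n₀ + Σ ν·ξ):
  P: 677.2 − 1(174.7) − 2(131) = 240.4
  R: 897.8 − 2(174.7) − 2(131) = 286.2
  V: 0 + 1(174.7) = 174.7
  U: 0 + 1(131) = 131

ξ₂ = 131 mol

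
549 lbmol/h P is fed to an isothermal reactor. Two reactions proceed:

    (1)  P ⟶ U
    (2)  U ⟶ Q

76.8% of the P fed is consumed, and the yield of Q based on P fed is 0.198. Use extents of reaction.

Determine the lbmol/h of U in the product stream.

Conversion of P: P consumed = 1ξ₁ = 0.768 × 549 → ξ₁ = 421.6 lbmol/h.
Yield of Q: 1ξ₂ / 549 = 0.198 → ξ₂ = 108.7 lbmol/h.
Outlet amounts (n = n₀ + Σ ν·ξ):
  P: 549 − 1(421.6) = 127.4
  U: 0 + 1(421.6) − 1(108.7) = 312.9
  Q: 0 + 1(108.7) = 108.7

313 lbmol/h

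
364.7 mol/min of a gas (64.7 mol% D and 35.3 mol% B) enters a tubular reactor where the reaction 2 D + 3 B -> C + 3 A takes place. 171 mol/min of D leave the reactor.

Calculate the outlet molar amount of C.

For D: n = n₀ − 2ξ → 171 = 236 − 2ξ, giving ξ = 32.48 mol/min.
Outlet amounts (n = n₀ + ν ξ):
  D: 236 − 2(32.48) = 171
  B: 128.7 − 3(32.48) = 31.3
  C: 0 + 1(32.48) = 32.48
  A: 0 + 3(32.48) = 97.44

32.5 mol/min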